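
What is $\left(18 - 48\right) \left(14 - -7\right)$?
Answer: $-630$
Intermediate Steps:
$\left(18 - 48\right) \left(14 - -7\right) = - 30 \left(14 + 7\right) = \left(-30\right) 21 = -630$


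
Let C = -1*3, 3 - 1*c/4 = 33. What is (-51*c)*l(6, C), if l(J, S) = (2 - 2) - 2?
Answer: -12240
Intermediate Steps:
c = -120 (c = 12 - 4*33 = 12 - 132 = -120)
C = -3
l(J, S) = -2 (l(J, S) = 0 - 2 = -2)
(-51*c)*l(6, C) = -51*(-120)*(-2) = 6120*(-2) = -12240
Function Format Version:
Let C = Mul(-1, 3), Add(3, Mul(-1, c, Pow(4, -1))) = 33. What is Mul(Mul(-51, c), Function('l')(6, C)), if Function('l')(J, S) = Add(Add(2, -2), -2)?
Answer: -12240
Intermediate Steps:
c = -120 (c = Add(12, Mul(-4, 33)) = Add(12, -132) = -120)
C = -3
Function('l')(J, S) = -2 (Function('l')(J, S) = Add(0, -2) = -2)
Mul(Mul(-51, c), Function('l')(6, C)) = Mul(Mul(-51, -120), -2) = Mul(6120, -2) = -12240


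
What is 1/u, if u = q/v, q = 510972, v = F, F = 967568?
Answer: 34556/18249 ≈ 1.8936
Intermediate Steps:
v = 967568
u = 18249/34556 (u = 510972/967568 = 510972*(1/967568) = 18249/34556 ≈ 0.52810)
1/u = 1/(18249/34556) = 34556/18249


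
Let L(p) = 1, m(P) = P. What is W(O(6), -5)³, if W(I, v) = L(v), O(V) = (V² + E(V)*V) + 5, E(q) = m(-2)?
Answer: 1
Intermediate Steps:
E(q) = -2
O(V) = 5 + V² - 2*V (O(V) = (V² - 2*V) + 5 = 5 + V² - 2*V)
W(I, v) = 1
W(O(6), -5)³ = 1³ = 1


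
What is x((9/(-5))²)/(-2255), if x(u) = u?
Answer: -81/56375 ≈ -0.0014368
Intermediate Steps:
x((9/(-5))²)/(-2255) = (9/(-5))²/(-2255) = (9*(-⅕))²*(-1/2255) = (-9/5)²*(-1/2255) = (81/25)*(-1/2255) = -81/56375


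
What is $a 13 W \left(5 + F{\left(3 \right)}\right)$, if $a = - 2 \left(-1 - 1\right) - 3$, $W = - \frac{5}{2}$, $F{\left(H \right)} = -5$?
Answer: $0$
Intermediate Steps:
$W = - \frac{5}{2}$ ($W = \left(-5\right) \frac{1}{2} = - \frac{5}{2} \approx -2.5$)
$a = 1$ ($a = \left(-2\right) \left(-2\right) - 3 = 4 - 3 = 1$)
$a 13 W \left(5 + F{\left(3 \right)}\right) = 1 \cdot 13 \left(- \frac{5 \left(5 - 5\right)}{2}\right) = 1 \cdot 13 \left(\left(- \frac{5}{2}\right) 0\right) = 1 \cdot 13 \cdot 0 = 1 \cdot 0 = 0$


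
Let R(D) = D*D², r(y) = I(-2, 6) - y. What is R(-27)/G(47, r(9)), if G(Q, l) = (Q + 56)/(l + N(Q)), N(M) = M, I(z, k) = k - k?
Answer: -747954/103 ≈ -7261.7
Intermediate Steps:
I(z, k) = 0
r(y) = -y (r(y) = 0 - y = -y)
R(D) = D³
G(Q, l) = (56 + Q)/(Q + l) (G(Q, l) = (Q + 56)/(l + Q) = (56 + Q)/(Q + l))
R(-27)/G(47, r(9)) = (-27)³/(((56 + 47)/(47 - 1*9))) = -19683/(103/(47 - 9)) = -19683/(103/38) = -19683/((1/38)*103) = -19683/103/38 = -19683*38/103 = -747954/103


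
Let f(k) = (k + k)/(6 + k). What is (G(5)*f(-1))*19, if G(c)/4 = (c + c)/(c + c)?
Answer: -152/5 ≈ -30.400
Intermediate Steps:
f(k) = 2*k/(6 + k) (f(k) = (2*k)/(6 + k) = 2*k/(6 + k))
G(c) = 4 (G(c) = 4*((c + c)/(c + c)) = 4*((2*c)/((2*c))) = 4*((2*c)*(1/(2*c))) = 4*1 = 4)
(G(5)*f(-1))*19 = (4*(2*(-1)/(6 - 1)))*19 = (4*(2*(-1)/5))*19 = (4*(2*(-1)*(1/5)))*19 = (4*(-2/5))*19 = -8/5*19 = -152/5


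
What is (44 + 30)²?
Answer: 5476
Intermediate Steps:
(44 + 30)² = 74² = 5476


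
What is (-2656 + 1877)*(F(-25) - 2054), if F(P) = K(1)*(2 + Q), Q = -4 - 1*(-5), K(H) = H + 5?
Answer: 1586044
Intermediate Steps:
K(H) = 5 + H
Q = 1 (Q = -4 + 5 = 1)
F(P) = 18 (F(P) = (5 + 1)*(2 + 1) = 6*3 = 18)
(-2656 + 1877)*(F(-25) - 2054) = (-2656 + 1877)*(18 - 2054) = -779*(-2036) = 1586044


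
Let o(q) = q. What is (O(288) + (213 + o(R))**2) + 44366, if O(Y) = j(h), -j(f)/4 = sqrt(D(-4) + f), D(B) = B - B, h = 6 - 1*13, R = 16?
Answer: 96807 - 4*I*sqrt(7) ≈ 96807.0 - 10.583*I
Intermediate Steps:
h = -7 (h = 6 - 13 = -7)
D(B) = 0
j(f) = -4*sqrt(f) (j(f) = -4*sqrt(0 + f) = -4*sqrt(f))
O(Y) = -4*I*sqrt(7)
(O(288) + (213 + o(R))**2) + 44366 = (-4*I*sqrt(7) + (213 + 16)**2) + 44366 = (-4*I*sqrt(7) + 229**2) + 44366 = (-4*I*sqrt(7) + 52441) + 44366 = (52441 - 4*I*sqrt(7)) + 44366 = 96807 - 4*I*sqrt(7)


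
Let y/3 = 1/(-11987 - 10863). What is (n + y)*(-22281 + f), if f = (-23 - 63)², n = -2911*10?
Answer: 1980191748431/4570 ≈ 4.3330e+8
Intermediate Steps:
n = -29110
f = 7396 (f = (-86)² = 7396)
y = -3/22850 (y = 3/(-11987 - 10863) = 3/(-22850) = 3*(-1/22850) = -3/22850 ≈ -0.00013129)
(n + y)*(-22281 + f) = (-29110 - 3/22850)*(-22281 + 7396) = -665163503/22850*(-14885) = 1980191748431/4570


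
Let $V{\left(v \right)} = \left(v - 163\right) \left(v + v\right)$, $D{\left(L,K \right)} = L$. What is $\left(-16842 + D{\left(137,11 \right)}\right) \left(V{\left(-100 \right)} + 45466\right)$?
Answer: $-1638192530$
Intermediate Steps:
$V{\left(v \right)} = 2 v \left(-163 + v\right)$ ($V{\left(v \right)} = \left(-163 + v\right) 2 v = 2 v \left(-163 + v\right)$)
$\left(-16842 + D{\left(137,11 \right)}\right) \left(V{\left(-100 \right)} + 45466\right) = \left(-16842 + 137\right) \left(2 \left(-100\right) \left(-163 - 100\right) + 45466\right) = - 16705 \left(2 \left(-100\right) \left(-263\right) + 45466\right) = - 16705 \left(52600 + 45466\right) = \left(-16705\right) 98066 = -1638192530$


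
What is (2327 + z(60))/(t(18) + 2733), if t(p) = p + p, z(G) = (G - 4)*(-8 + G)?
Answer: 403/213 ≈ 1.8920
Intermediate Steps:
z(G) = (-8 + G)*(-4 + G) (z(G) = (-4 + G)*(-8 + G) = (-8 + G)*(-4 + G))
t(p) = 2*p
(2327 + z(60))/(t(18) + 2733) = (2327 + (32 + 60**2 - 12*60))/(2*18 + 2733) = (2327 + (32 + 3600 - 720))/(36 + 2733) = (2327 + 2912)/2769 = 5239*(1/2769) = 403/213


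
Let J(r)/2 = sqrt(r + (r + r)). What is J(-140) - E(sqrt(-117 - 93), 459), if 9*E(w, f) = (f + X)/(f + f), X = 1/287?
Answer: -65867/1185597 + 4*I*sqrt(105) ≈ -0.055556 + 40.988*I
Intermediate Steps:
X = 1/287 ≈ 0.0034843
J(r) = 2*sqrt(3)*sqrt(r) (J(r) = 2*sqrt(r + (r + r)) = 2*sqrt(r + 2*r) = 2*sqrt(3*r) = 2*(sqrt(3)*sqrt(r)) = 2*sqrt(3)*sqrt(r))
E(w, f) = (1/287 + f)/(18*f) (E(w, f) = ((f + 1/287)/(f + f))/9 = ((1/287 + f)/((2*f)))/9 = ((1/287 + f)*(1/(2*f)))/9 = ((1/287 + f)/(2*f))/9 = (1/287 + f)/(18*f))
J(-140) - E(sqrt(-117 - 93), 459) = 2*sqrt(3)*sqrt(-140) - (1 + 287*459)/(5166*459) = 2*sqrt(3)*(2*I*sqrt(35)) - (1 + 131733)/(5166*459) = 4*I*sqrt(105) - 131734/(5166*459) = 4*I*sqrt(105) - 1*65867/1185597 = 4*I*sqrt(105) - 65867/1185597 = -65867/1185597 + 4*I*sqrt(105)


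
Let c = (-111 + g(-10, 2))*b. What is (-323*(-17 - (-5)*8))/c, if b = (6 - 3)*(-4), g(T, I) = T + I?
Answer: -437/84 ≈ -5.2024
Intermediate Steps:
g(T, I) = I + T
b = -12 (b = 3*(-4) = -12)
c = 1428 (c = (-111 + (2 - 10))*(-12) = (-111 - 8)*(-12) = -119*(-12) = 1428)
(-323*(-17 - (-5)*8))/c = -323*(-17 - (-5)*8)/1428 = -323*(-17 - 1*(-40))*(1/1428) = -323*(-17 + 40)*(1/1428) = -323*23*(1/1428) = -7429*1/1428 = -437/84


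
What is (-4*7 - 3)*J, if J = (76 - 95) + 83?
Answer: -1984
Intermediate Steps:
J = 64 (J = -19 + 83 = 64)
(-4*7 - 3)*J = (-4*7 - 3)*64 = (-28 - 3)*64 = -31*64 = -1984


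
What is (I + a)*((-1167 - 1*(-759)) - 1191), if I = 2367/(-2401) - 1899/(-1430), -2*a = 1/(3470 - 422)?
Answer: -146728149637/268335760 ≈ -546.81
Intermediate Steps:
a = -1/6096 (a = -1/(2*(3470 - 422)) = -½/3048 = -½*1/3048 = -1/6096 ≈ -0.00016404)
I = 1174689/3433430 (I = 2367*(-1/2401) - 1899*(-1/1430) = -2367/2401 + 1899/1430 = 1174689/3433430 ≈ 0.34213)
(I + a)*((-1167 - 1*(-759)) - 1191) = (1174689/3433430 - 1/6096)*((-1167 - 1*(-759)) - 1191) = 3578735357*((-1167 + 759) - 1191)/10465094640 = 3578735357*(-408 - 1191)/10465094640 = (3578735357/10465094640)*(-1599) = -146728149637/268335760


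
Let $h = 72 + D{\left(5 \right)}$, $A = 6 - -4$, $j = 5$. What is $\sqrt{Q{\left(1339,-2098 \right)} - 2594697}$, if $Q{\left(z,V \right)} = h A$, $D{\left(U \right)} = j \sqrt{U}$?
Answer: $\sqrt{-2593977 + 50 \sqrt{5}} \approx 1610.5 i$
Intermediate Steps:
$A = 10$ ($A = 6 + 4 = 10$)
$D{\left(U \right)} = 5 \sqrt{U}$
$h = 72 + 5 \sqrt{5} \approx 83.18$
$Q{\left(z,V \right)} = 720 + 50 \sqrt{5}$ ($Q{\left(z,V \right)} = \left(72 + 5 \sqrt{5}\right) 10 = 720 + 50 \sqrt{5}$)
$\sqrt{Q{\left(1339,-2098 \right)} - 2594697} = \sqrt{\left(720 + 50 \sqrt{5}\right) - 2594697} = \sqrt{-2593977 + 50 \sqrt{5}}$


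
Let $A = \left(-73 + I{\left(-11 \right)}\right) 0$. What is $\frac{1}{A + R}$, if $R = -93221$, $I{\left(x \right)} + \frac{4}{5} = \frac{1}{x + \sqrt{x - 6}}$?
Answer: $- \frac{1}{93221} \approx -1.0727 \cdot 10^{-5}$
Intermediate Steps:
$I{\left(x \right)} = - \frac{4}{5} + \frac{1}{x + \sqrt{-6 + x}}$ ($I{\left(x \right)} = - \frac{4}{5} + \frac{1}{x + \sqrt{x - 6}} = - \frac{4}{5} + \frac{1}{x + \sqrt{-6 + x}}$)
$A = 0$ ($A = \left(-73 + \frac{5 - -44 - 4 \sqrt{-6 - 11}}{5 \left(-11 + \sqrt{-6 - 11}\right)}\right) 0 = \left(-73 + \frac{5 + 44 - 4 \sqrt{-17}}{5 \left(-11 + \sqrt{-17}\right)}\right) 0 = \left(-73 + \frac{5 + 44 - 4 i \sqrt{17}}{5 \left(-11 + i \sqrt{17}\right)}\right) 0 = \left(-73 + \frac{49 - 4 i \sqrt{17}}{5 \left(-11 + i \sqrt{17}\right)}\right) 0 = 0$)
$\frac{1}{A + R} = \frac{1}{0 - 93221} = \frac{1}{-93221} = - \frac{1}{93221}$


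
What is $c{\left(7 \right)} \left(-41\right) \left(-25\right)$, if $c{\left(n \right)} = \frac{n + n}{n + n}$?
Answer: $1025$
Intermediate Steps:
$c{\left(n \right)} = 1$ ($c{\left(n \right)} = \frac{2 n}{2 n} = 2 n \frac{1}{2 n} = 1$)
$c{\left(7 \right)} \left(-41\right) \left(-25\right) = 1 \left(-41\right) \left(-25\right) = \left(-41\right) \left(-25\right) = 1025$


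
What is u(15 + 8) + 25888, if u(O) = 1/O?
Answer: 595425/23 ≈ 25888.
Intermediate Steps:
u(15 + 8) + 25888 = 1/(15 + 8) + 25888 = 1/23 + 25888 = 595425/23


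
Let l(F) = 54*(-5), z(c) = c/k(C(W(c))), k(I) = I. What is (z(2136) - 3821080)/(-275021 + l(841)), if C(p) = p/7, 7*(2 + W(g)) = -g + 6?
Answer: 1024062523/73777988 ≈ 13.880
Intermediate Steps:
W(g) = -8/7 - g/7 (W(g) = -2 + (-g + 6)/7 = -2 + (6 - g)/7 = -2 + (6/7 - g/7) = -8/7 - g/7)
C(p) = p/7 (C(p) = p*(⅐) = p/7)
z(c) = c/(-8/49 - c/49) (z(c) = c/(((-8/7 - c/7)/7)) = c/(-8/49 - c/49))
l(F) = -270
(z(2136) - 3821080)/(-275021 + l(841)) = (-49*2136/(8 + 2136) - 3821080)/(-275021 - 270) = (-49*2136/2144 - 3821080)/(-275291) = (-49*2136*1/2144 - 3821080)*(-1/275291) = (-13083/268 - 3821080)*(-1/275291) = -1024062523/268*(-1/275291) = 1024062523/73777988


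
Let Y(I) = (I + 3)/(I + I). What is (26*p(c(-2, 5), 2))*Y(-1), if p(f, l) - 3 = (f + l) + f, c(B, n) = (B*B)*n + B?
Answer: -1066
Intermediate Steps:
Y(I) = (3 + I)/(2*I) (Y(I) = (3 + I)/((2*I)) = (3 + I)*(1/(2*I)) = (3 + I)/(2*I))
c(B, n) = B + n*B² (c(B, n) = B²*n + B = n*B² + B = B + n*B²)
p(f, l) = 3 + l + 2*f (p(f, l) = 3 + ((f + l) + f) = 3 + (l + 2*f) = 3 + l + 2*f)
(26*p(c(-2, 5), 2))*Y(-1) = (26*(3 + 2 + 2*(-2*(1 - 2*5))))*((½)*(3 - 1)/(-1)) = (26*(3 + 2 + 2*(-2*(1 - 10))))*((½)*(-1)*2) = (26*(3 + 2 + 2*(-2*(-9))))*(-1) = (26*(3 + 2 + 2*18))*(-1) = (26*(3 + 2 + 36))*(-1) = (26*41)*(-1) = 1066*(-1) = -1066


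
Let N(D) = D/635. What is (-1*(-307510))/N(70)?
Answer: 2789555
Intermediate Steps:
N(D) = D/635 (N(D) = D*(1/635) = D/635)
(-1*(-307510))/N(70) = (-1*(-307510))/(((1/635)*70)) = 307510/(14/127) = 307510*(127/14) = 2789555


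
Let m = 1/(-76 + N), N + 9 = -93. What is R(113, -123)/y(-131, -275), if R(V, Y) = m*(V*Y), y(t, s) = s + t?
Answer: -13899/72268 ≈ -0.19233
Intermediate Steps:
N = -102 (N = -9 - 93 = -102)
m = -1/178 (m = 1/(-76 - 102) = 1/(-178) = -1/178 ≈ -0.0056180)
R(V, Y) = -V*Y/178
R(113, -123)/y(-131, -275) = (-1/178*113*(-123))/(-275 - 131) = (13899/178)/(-406) = (13899/178)*(-1/406) = -13899/72268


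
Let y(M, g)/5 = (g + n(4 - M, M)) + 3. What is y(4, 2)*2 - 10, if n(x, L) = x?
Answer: 40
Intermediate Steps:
y(M, g) = 35 - 5*M + 5*g (y(M, g) = 5*((g + (4 - M)) + 3) = 5*((4 + g - M) + 3) = 5*(7 + g - M) = 35 - 5*M + 5*g)
y(4, 2)*2 - 10 = (35 - 5*4 + 5*2)*2 - 10 = (35 - 20 + 10)*2 - 10 = 25*2 - 10 = 50 - 10 = 40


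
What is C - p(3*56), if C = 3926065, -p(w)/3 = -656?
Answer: 3924097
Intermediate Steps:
p(w) = 1968 (p(w) = -3*(-656) = 1968)
C - p(3*56) = 3926065 - 1*1968 = 3926065 - 1968 = 3924097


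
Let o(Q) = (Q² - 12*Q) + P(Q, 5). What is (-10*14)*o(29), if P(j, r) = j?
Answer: -73080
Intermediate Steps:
o(Q) = Q² - 11*Q (o(Q) = (Q² - 12*Q) + Q = Q² - 11*Q)
(-10*14)*o(29) = (-10*14)*(29*(-11 + 29)) = -4060*18 = -140*522 = -73080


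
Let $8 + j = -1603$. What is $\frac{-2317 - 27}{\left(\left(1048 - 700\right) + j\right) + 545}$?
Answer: $\frac{1172}{359} \approx 3.2646$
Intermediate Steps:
$j = -1611$ ($j = -8 - 1603 = -1611$)
$\frac{-2317 - 27}{\left(\left(1048 - 700\right) + j\right) + 545} = \frac{-2317 - 27}{\left(\left(1048 - 700\right) - 1611\right) + 545} = - \frac{2344}{\left(348 - 1611\right) + 545} = - \frac{2344}{-1263 + 545} = - \frac{2344}{-718} = \left(-2344\right) \left(- \frac{1}{718}\right) = \frac{1172}{359}$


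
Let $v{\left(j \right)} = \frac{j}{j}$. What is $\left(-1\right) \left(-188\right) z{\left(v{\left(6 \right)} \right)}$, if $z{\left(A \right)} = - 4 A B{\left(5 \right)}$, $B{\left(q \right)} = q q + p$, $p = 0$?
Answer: $-18800$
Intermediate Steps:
$B{\left(q \right)} = q^{2}$ ($B{\left(q \right)} = q q + 0 = q^{2} + 0 = q^{2}$)
$v{\left(j \right)} = 1$
$z{\left(A \right)} = - 100 A$ ($z{\left(A \right)} = - 4 A 5^{2} = - 4 A 25 = - 100 A$)
$\left(-1\right) \left(-188\right) z{\left(v{\left(6 \right)} \right)} = \left(-1\right) \left(-188\right) \left(\left(-100\right) 1\right) = 188 \left(-100\right) = -18800$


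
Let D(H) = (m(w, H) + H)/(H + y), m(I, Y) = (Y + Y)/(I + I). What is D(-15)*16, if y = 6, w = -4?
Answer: 20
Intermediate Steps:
m(I, Y) = Y/I (m(I, Y) = (2*Y)/((2*I)) = (2*Y)*(1/(2*I)) = Y/I)
D(H) = 3*H/(4*(6 + H)) (D(H) = (H/(-4) + H)/(H + 6) = (H*(-1/4) + H)/(6 + H) = (-H/4 + H)/(6 + H) = (3*H/4)/(6 + H) = 3*H/(4*(6 + H)))
D(-15)*16 = ((3/4)*(-15)/(6 - 15))*16 = ((3/4)*(-15)/(-9))*16 = ((3/4)*(-15)*(-1/9))*16 = (5/4)*16 = 20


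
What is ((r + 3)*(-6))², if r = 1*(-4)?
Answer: 36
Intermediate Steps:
r = -4
((r + 3)*(-6))² = ((-4 + 3)*(-6))² = (-1*(-6))² = 6² = 36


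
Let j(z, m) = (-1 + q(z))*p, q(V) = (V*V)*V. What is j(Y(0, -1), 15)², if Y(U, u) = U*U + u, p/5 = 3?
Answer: 900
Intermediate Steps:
p = 15 (p = 5*3 = 15)
q(V) = V³ (q(V) = V²*V = V³)
Y(U, u) = u + U² (Y(U, u) = U² + u = u + U²)
j(z, m) = -15 + 15*z³ (j(z, m) = (-1 + z³)*15 = -15 + 15*z³)
j(Y(0, -1), 15)² = (-15 + 15*(-1 + 0²)³)² = (-15 + 15*(-1 + 0)³)² = (-15 + 15*(-1)³)² = (-15 + 15*(-1))² = (-15 - 15)² = (-30)² = 900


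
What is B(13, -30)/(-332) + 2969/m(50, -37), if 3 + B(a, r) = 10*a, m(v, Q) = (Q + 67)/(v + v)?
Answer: 9856699/996 ≈ 9896.3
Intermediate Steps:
m(v, Q) = (67 + Q)/(2*v) (m(v, Q) = (67 + Q)/((2*v)) = (67 + Q)*(1/(2*v)) = (67 + Q)/(2*v))
B(a, r) = -3 + 10*a
B(13, -30)/(-332) + 2969/m(50, -37) = (-3 + 10*13)/(-332) + 2969/(((½)*(67 - 37)/50)) = (-3 + 130)*(-1/332) + 2969/(((½)*(1/50)*30)) = 127*(-1/332) + 2969/(3/10) = -127/332 + 2969*(10/3) = -127/332 + 29690/3 = 9856699/996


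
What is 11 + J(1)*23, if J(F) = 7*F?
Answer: 172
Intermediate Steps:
11 + J(1)*23 = 11 + (7*1)*23 = 11 + 7*23 = 11 + 161 = 172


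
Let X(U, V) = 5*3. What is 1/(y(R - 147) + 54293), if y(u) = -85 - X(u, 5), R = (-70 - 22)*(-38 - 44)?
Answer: 1/54193 ≈ 1.8453e-5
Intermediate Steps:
R = 7544 (R = -92*(-82) = 7544)
X(U, V) = 15
y(u) = -100 (y(u) = -85 - 1*15 = -85 - 15 = -100)
1/(y(R - 147) + 54293) = 1/(-100 + 54293) = 1/54193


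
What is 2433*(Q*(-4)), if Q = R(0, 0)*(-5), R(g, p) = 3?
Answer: 145980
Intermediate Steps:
Q = -15 (Q = 3*(-5) = -15)
2433*(Q*(-4)) = 2433*(-15*(-4)) = 2433*60 = 145980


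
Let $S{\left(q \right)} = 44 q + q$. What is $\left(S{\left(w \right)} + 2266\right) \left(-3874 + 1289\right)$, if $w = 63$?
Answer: $-13186085$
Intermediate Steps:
$S{\left(q \right)} = 45 q$
$\left(S{\left(w \right)} + 2266\right) \left(-3874 + 1289\right) = \left(45 \cdot 63 + 2266\right) \left(-3874 + 1289\right) = \left(2835 + 2266\right) \left(-2585\right) = 5101 \left(-2585\right) = -13186085$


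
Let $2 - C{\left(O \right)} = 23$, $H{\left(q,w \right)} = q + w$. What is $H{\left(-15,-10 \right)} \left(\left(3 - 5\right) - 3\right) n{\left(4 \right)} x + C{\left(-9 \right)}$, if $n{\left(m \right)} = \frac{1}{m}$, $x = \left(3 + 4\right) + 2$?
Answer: $\frac{1041}{4} \approx 260.25$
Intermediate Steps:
$C{\left(O \right)} = -21$ ($C{\left(O \right)} = 2 - 23 = -21$)
$x = 9$ ($x = 7 + 2 = 9$)
$H{\left(-15,-10 \right)} \left(\left(3 - 5\right) - 3\right) n{\left(4 \right)} x + C{\left(-9 \right)} = \left(-15 - 10\right) \frac{\left(3 - 5\right) - 3}{4} \cdot 9 - 21 = - 25 \left(-2 - 3\right) \frac{1}{4} \cdot 9 - 21 = - 25 \left(-5\right) \frac{1}{4} \cdot 9 - 21 = - 25 \left(\left(- \frac{5}{4}\right) 9\right) - 21 = \left(-25\right) \left(- \frac{45}{4}\right) - 21 = \frac{1125}{4} - 21 = \frac{1041}{4}$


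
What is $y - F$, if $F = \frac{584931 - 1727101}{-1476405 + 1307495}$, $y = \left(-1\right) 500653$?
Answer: $- \frac{8456644040}{16891} \approx -5.0066 \cdot 10^{5}$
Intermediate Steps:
$y = -500653$
$F = \frac{114217}{16891}$ ($F = - \frac{1142170}{-168910} = \left(-1142170\right) \left(- \frac{1}{168910}\right) = \frac{114217}{16891} \approx 6.762$)
$y - F = -500653 - \frac{114217}{16891} = - \frac{8456644040}{16891}$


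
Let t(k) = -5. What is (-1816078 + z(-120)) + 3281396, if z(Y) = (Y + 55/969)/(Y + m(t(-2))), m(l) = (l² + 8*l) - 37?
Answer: 244221736649/166668 ≈ 1.4653e+6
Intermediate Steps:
m(l) = -37 + l² + 8*l
z(Y) = (55/969 + Y)/(-52 + Y) (z(Y) = (Y + 55/969)/(Y + (-37 + (-5)² + 8*(-5))) = (Y + 55*(1/969))/(Y + (-37 + 25 - 40)) = (Y + 55/969)/(Y - 52) = (55/969 + Y)/(-52 + Y))
(-1816078 + z(-120)) + 3281396 = (-1816078 + (55/969 - 120)/(-52 - 120)) + 3281396 = (-1816078 - 116225/969/(-172)) + 3281396 = (-1816078 - 1/172*(-116225/969)) + 3281396 = (-1816078 + 116225/166668) + 3281396 = -302681971879/166668 + 3281396 = 244221736649/166668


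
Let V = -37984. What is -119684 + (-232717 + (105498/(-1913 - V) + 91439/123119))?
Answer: -1565005522148618/4441025449 ≈ -3.5240e+5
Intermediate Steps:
-119684 + (-232717 + (105498/(-1913 - V) + 91439/123119)) = -119684 + (-232717 + (105498/(-1913 - 1*(-37984)) + 91439/123119)) = -119684 + (-232717 + (105498/(-1913 + 37984) + 91439*(1/123119))) = -119684 + (-232717 + (105498/36071 + 91439/123119)) = -119684 + (-232717 + 16287104431/4441025449) = -119684 - 1033485832310502/4441025449 = -1565005522148618/4441025449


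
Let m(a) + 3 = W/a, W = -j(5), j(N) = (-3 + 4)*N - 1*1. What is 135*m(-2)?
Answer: -135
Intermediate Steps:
j(N) = -1 + N (j(N) = 1*N - 1 = N - 1 = -1 + N)
W = -4 (W = -(-1 + 5) = -1*4 = -4)
m(a) = -3 - 4/a
135*m(-2) = 135*(-3 - 4/(-2)) = 135*(-3 - 4*(-½)) = 135*(-3 + 2) = 135*(-1) = -135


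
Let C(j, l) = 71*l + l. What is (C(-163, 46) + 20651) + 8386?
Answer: 32349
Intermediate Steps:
C(j, l) = 72*l
(C(-163, 46) + 20651) + 8386 = (72*46 + 20651) + 8386 = (3312 + 20651) + 8386 = 23963 + 8386 = 32349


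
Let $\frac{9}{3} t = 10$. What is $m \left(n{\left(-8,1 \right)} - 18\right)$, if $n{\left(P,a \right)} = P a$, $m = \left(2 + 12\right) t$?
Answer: $- \frac{3640}{3} \approx -1213.3$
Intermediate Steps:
$t = \frac{10}{3}$ ($t = \frac{1}{3} \cdot 10 = \frac{10}{3} \approx 3.3333$)
$m = \frac{140}{3}$ ($m = \left(2 + 12\right) \frac{10}{3} = 14 \cdot \frac{10}{3} = \frac{140}{3} \approx 46.667$)
$m \left(n{\left(-8,1 \right)} - 18\right) = \frac{140 \left(\left(-8\right) 1 - 18\right)}{3} = \frac{140 \left(-8 - 18\right)}{3} = \frac{140}{3} \left(-26\right) = - \frac{3640}{3}$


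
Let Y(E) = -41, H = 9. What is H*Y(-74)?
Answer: -369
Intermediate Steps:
H*Y(-74) = 9*(-41) = -369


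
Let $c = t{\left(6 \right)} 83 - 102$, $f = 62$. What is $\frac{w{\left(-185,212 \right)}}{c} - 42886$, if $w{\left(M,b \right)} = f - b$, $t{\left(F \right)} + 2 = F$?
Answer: $- \frac{986393}{23} \approx -42887.0$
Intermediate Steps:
$t{\left(F \right)} = -2 + F$
$c = 230$ ($c = \left(-2 + 6\right) 83 - 102 = 4 \cdot 83 - 102 = 332 - 102 = 230$)
$w{\left(M,b \right)} = 62 - b$
$\frac{w{\left(-185,212 \right)}}{c} - 42886 = \frac{62 - 212}{230} - 42886 = \left(62 - 212\right) \frac{1}{230} - 42886 = \left(-150\right) \frac{1}{230} - 42886 = - \frac{15}{23} - 42886 = - \frac{986393}{23}$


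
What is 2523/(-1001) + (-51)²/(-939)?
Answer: -1657566/313313 ≈ -5.2905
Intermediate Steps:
2523/(-1001) + (-51)²/(-939) = 2523*(-1/1001) + 2601*(-1/939) = -2523/1001 - 867/313 = -1657566/313313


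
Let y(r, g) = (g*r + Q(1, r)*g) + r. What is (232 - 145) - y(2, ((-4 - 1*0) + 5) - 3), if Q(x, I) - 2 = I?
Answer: 97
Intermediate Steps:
Q(x, I) = 2 + I
y(r, g) = r + g*r + g*(2 + r) (y(r, g) = (g*r + (2 + r)*g) + r = (g*r + g*(2 + r)) + r = r + g*r + g*(2 + r))
(232 - 145) - y(2, ((-4 - 1*0) + 5) - 3) = (232 - 145) - (2 + (((-4 - 1*0) + 5) - 3)*2 + (((-4 - 1*0) + 5) - 3)*(2 + 2)) = 87 - (2 + (((-4 + 0) + 5) - 3)*2 + (((-4 + 0) + 5) - 3)*4) = 87 - (2 + ((-4 + 5) - 3)*2 + ((-4 + 5) - 3)*4) = 87 - (2 + (1 - 3)*2 + (1 - 3)*4) = 87 - (2 - 2*2 - 2*4) = 87 - (2 - 4 - 8) = 87 - 1*(-10) = 87 + 10 = 97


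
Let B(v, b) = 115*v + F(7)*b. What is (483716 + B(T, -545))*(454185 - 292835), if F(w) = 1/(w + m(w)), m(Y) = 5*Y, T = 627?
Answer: 269038873925/3 ≈ 8.9680e+10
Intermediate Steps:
F(w) = 1/(6*w) (F(w) = 1/(w + 5*w) = 1/(6*w))
B(v, b) = 115*v + b/42 (B(v, b) = 115*v + ((⅙)/7)*b = 115*v + ((⅙)*(⅐))*b = 115*v + b/42)
(483716 + B(T, -545))*(454185 - 292835) = (483716 + (115*627 + (1/42)*(-545)))*(454185 - 292835) = (483716 + (72105 - 545/42))*161350 = (483716 + 3027865/42)*161350 = (23343937/42)*161350 = 269038873925/3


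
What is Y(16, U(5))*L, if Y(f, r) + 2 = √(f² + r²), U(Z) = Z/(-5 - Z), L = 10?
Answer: -20 + 25*√41 ≈ 140.08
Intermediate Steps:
Y(f, r) = -2 + √(f² + r²)
Y(16, U(5))*L = (-2 + √(16² + (-1*5/(5 + 5))²))*10 = (-2 + √(256 + (-1*5/10)²))*10 = (-2 + √(256 + (-1*5*⅒)²))*10 = (-2 + √(256 + (-½)²))*10 = (-2 + √(256 + ¼))*10 = (-2 + √(1025/4))*10 = (-2 + 5*√41/2)*10 = -20 + 25*√41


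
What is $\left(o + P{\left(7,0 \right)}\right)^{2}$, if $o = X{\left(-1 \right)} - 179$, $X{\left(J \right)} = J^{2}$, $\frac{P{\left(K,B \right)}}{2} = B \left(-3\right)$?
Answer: $31684$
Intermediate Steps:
$P{\left(K,B \right)} = - 6 B$ ($P{\left(K,B \right)} = 2 B \left(-3\right) = 2 \left(- 3 B\right) = - 6 B$)
$o = -178$ ($o = \left(-1\right)^{2} - 179 = 1 - 179 = -178$)
$\left(o + P{\left(7,0 \right)}\right)^{2} = \left(-178 - 0\right)^{2} = \left(-178 + 0\right)^{2} = \left(-178\right)^{2} = 31684$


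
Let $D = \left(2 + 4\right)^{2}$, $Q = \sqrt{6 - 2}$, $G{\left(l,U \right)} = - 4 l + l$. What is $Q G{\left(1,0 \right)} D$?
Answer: $-216$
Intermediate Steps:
$G{\left(l,U \right)} = - 3 l$
$Q = 2$ ($Q = \sqrt{4} = 2$)
$D = 36$ ($D = 6^{2} = 36$)
$Q G{\left(1,0 \right)} D = 2 \left(\left(-3\right) 1\right) 36 = 2 \left(-3\right) 36 = \left(-6\right) 36 = -216$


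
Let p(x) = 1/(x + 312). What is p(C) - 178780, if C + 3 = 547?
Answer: -153035679/856 ≈ -1.7878e+5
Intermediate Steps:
C = 544 (C = -3 + 547 = 544)
p(x) = 1/(312 + x)
p(C) - 178780 = 1/(312 + 544) - 178780 = 1/856 - 178780 = -153035679/856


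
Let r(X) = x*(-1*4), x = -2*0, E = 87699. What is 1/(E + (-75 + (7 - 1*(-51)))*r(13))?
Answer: 1/87699 ≈ 1.1403e-5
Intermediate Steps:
x = 0
r(X) = 0 (r(X) = 0*(-1*4) = 0*(-4) = 0)
1/(E + (-75 + (7 - 1*(-51)))*r(13)) = 1/(87699 + (-75 + (7 - 1*(-51)))*0) = 1/(87699 + (-75 + (7 + 51))*0) = 1/(87699 + (-75 + 58)*0) = 1/(87699 - 17*0) = 1/(87699 + 0) = 1/87699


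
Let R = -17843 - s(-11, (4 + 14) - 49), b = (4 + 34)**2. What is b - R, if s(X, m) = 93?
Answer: 19380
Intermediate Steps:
b = 1444 (b = 38**2 = 1444)
R = -17936 (R = -17843 - 1*93 = -17843 - 93 = -17936)
b - R = 1444 - 1*(-17936) = 1444 + 17936 = 19380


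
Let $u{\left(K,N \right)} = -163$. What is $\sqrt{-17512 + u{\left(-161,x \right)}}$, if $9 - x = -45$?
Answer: $5 i \sqrt{707} \approx 132.95 i$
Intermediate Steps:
$x = 54$ ($x = 9 - -45 = 9 + 45 = 54$)
$\sqrt{-17512 + u{\left(-161,x \right)}} = \sqrt{-17512 - 163} = \sqrt{-17675} = 5 i \sqrt{707}$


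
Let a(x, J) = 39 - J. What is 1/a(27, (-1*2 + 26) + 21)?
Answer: -1/6 ≈ -0.16667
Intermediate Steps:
1/a(27, (-1*2 + 26) + 21) = 1/(39 - ((-1*2 + 26) + 21)) = 1/(39 - ((-2 + 26) + 21)) = 1/(39 - (24 + 21)) = 1/(39 - 1*45) = 1/(39 - 45) = 1/(-6) = -1/6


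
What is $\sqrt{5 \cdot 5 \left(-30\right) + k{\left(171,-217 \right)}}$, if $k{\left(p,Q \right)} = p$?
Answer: $i \sqrt{579} \approx 24.062 i$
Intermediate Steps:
$\sqrt{5 \cdot 5 \left(-30\right) + k{\left(171,-217 \right)}} = \sqrt{5 \cdot 5 \left(-30\right) + 171} = \sqrt{25 \left(-30\right) + 171} = \sqrt{-750 + 171} = \sqrt{-579} = i \sqrt{579}$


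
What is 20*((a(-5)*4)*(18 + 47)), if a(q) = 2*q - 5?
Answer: -78000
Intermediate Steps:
a(q) = -5 + 2*q
20*((a(-5)*4)*(18 + 47)) = 20*(((-5 + 2*(-5))*4)*(18 + 47)) = 20*(((-5 - 10)*4)*65) = 20*(-15*4*65) = 20*(-60*65) = 20*(-3900) = -78000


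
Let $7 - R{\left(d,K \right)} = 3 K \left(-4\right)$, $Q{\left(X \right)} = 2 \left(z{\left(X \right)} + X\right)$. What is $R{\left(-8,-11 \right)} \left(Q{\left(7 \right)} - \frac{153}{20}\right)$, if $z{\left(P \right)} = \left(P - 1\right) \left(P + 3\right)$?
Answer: $- \frac{63175}{4} \approx -15794.0$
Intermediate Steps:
$z{\left(P \right)} = \left(-1 + P\right) \left(3 + P\right)$
$Q{\left(X \right)} = -6 + 2 X^{2} + 6 X$ ($Q{\left(X \right)} = 2 \left(\left(-3 + X^{2} + 2 X\right) + X\right) = 2 \left(-3 + X^{2} + 3 X\right) = -6 + 2 X^{2} + 6 X$)
$R{\left(d,K \right)} = 7 + 12 K$ ($R{\left(d,K \right)} = 7 - 3 K \left(-4\right) = 7 - - 12 K = 7 + 12 K$)
$R{\left(-8,-11 \right)} \left(Q{\left(7 \right)} - \frac{153}{20}\right) = \left(7 + 12 \left(-11\right)\right) \left(\left(-6 + 2 \cdot 7^{2} + 6 \cdot 7\right) - \frac{153}{20}\right) = \left(7 - 132\right) \left(\left(-6 + 2 \cdot 49 + 42\right) - \frac{153}{20}\right) = - 125 \left(\left(-6 + 98 + 42\right) - \frac{153}{20}\right) = - 125 \left(134 - \frac{153}{20}\right) = \left(-125\right) \frac{2527}{20} = - \frac{63175}{4}$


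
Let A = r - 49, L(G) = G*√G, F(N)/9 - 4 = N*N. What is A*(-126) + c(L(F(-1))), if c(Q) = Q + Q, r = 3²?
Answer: 5040 + 270*√5 ≈ 5643.7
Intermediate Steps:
F(N) = 36 + 9*N² (F(N) = 36 + 9*(N*N) = 36 + 9*N²)
L(G) = G^(3/2)
r = 9
c(Q) = 2*Q
A = -40 (A = 9 - 49 = -40)
A*(-126) + c(L(F(-1))) = -40*(-126) + 2*(36 + 9*(-1)²)^(3/2) = 5040 + 2*(36 + 9*1)^(3/2) = 5040 + 2*(36 + 9)^(3/2) = 5040 + 2*45^(3/2) = 5040 + 2*(135*√5) = 5040 + 270*√5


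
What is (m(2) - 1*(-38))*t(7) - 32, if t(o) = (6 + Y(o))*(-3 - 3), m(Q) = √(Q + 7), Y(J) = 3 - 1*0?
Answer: -2246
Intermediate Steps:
Y(J) = 3 (Y(J) = 3 + 0 = 3)
m(Q) = √(7 + Q)
t(o) = -54 (t(o) = (6 + 3)*(-3 - 3) = 9*(-6) = -54)
(m(2) - 1*(-38))*t(7) - 32 = (√(7 + 2) - 1*(-38))*(-54) - 32 = (√9 + 38)*(-54) - 32 = (3 + 38)*(-54) - 32 = 41*(-54) - 32 = -2214 - 32 = -2246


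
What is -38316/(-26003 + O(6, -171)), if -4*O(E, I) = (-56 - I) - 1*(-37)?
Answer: 38316/26041 ≈ 1.4714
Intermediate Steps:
O(E, I) = 19/4 + I/4 (O(E, I) = -((-56 - I) - 1*(-37))/4 = -((-56 - I) + 37)/4 = -(-19 - I)/4 = 19/4 + I/4)
-38316/(-26003 + O(6, -171)) = -38316/(-26003 + (19/4 + (1/4)*(-171))) = -38316/(-26003 + (19/4 - 171/4)) = -38316/(-26003 - 38) = -38316/(-26041) = -38316*(-1/26041) = 38316/26041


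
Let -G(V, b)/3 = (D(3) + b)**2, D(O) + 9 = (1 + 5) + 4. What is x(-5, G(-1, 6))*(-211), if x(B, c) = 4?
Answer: -844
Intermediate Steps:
D(O) = 1 (D(O) = -9 + ((1 + 5) + 4) = -9 + (6 + 4) = -9 + 10 = 1)
G(V, b) = -3*(1 + b)**2
x(-5, G(-1, 6))*(-211) = 4*(-211) = -844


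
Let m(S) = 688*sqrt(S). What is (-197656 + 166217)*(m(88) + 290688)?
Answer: -9138940032 - 43260064*sqrt(22) ≈ -9.3418e+9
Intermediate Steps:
(-197656 + 166217)*(m(88) + 290688) = (-197656 + 166217)*(688*sqrt(88) + 290688) = -31439*(688*(2*sqrt(22)) + 290688) = -31439*(1376*sqrt(22) + 290688) = -31439*(290688 + 1376*sqrt(22)) = -9138940032 - 43260064*sqrt(22)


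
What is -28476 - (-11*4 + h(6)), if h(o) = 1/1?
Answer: -28433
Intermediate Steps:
h(o) = 1
-28476 - (-11*4 + h(6)) = -28476 - (-11*4 + 1) = -28476 - (-44 + 1) = -28476 - 1*(-43) = -28476 + 43 = -28433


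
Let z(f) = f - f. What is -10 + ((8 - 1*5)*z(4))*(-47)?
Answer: -10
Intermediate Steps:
z(f) = 0
-10 + ((8 - 1*5)*z(4))*(-47) = -10 + ((8 - 1*5)*0)*(-47) = -10 + ((8 - 5)*0)*(-47) = -10 + (3*0)*(-47) = -10 + 0*(-47) = -10 + 0 = -10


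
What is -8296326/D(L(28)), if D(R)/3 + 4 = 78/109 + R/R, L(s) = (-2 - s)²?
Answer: 100477726/83 ≈ 1.2106e+6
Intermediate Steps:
D(R) = -747/109 (D(R) = -12 + 3*(78/109 + R/R) = -12 + 3*(78*(1/109) + 1) = -12 + 3*(78/109 + 1) = -12 + 3*(187/109) = -12 + 561/109 = -747/109)
-8296326/D(L(28)) = -8296326/(-747/109) = -8296326*(-109/747) = 100477726/83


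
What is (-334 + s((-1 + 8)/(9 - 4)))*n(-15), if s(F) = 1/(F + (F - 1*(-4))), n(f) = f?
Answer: 170265/34 ≈ 5007.8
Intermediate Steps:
s(F) = 1/(4 + 2*F) (s(F) = 1/(F + (F + 4)) = 1/(F + (4 + F)) = 1/(4 + 2*F))
(-334 + s((-1 + 8)/(9 - 4)))*n(-15) = (-334 + 1/(2*(2 + (-1 + 8)/(9 - 4))))*(-15) = (-334 + 1/(2*(2 + 7/5)))*(-15) = (-334 + 1/(2*(17/5)))*(-15) = (-334 + (1/2)*(5/17))*(-15) = (-334 + 5/34)*(-15) = -11351/34*(-15) = 170265/34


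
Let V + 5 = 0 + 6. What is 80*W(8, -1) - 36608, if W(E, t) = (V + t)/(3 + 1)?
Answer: -36608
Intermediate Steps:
V = 1 (V = -5 + (0 + 6) = -5 + 6 = 1)
W(E, t) = ¼ + t/4 (W(E, t) = (1 + t)/(3 + 1) = (1 + t)/4 = (1 + t)*(¼) = ¼ + t/4)
80*W(8, -1) - 36608 = 80*(¼ + (¼)*(-1)) - 36608 = 80*(¼ - ¼) - 36608 = 80*0 - 36608 = 0 - 36608 = -36608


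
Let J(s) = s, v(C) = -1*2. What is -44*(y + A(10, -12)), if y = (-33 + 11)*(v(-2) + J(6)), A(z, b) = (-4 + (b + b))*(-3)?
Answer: 176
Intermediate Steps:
v(C) = -2
A(z, b) = 12 - 6*b (A(z, b) = (-4 + 2*b)*(-3) = 12 - 6*b)
y = -88 (y = (-33 + 11)*(-2 + 6) = -22*4 = -88)
-44*(y + A(10, -12)) = -44*(-88 + (12 - 6*(-12))) = -44*(-88 + (12 + 72)) = -44*(-88 + 84) = -44*(-4) = 176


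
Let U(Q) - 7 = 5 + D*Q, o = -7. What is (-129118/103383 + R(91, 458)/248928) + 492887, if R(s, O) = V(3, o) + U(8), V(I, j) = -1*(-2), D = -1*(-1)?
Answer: 2114062843812335/4289153904 ≈ 4.9289e+5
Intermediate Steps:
D = 1
V(I, j) = 2
U(Q) = 12 + Q (U(Q) = 7 + (5 + 1*Q) = 7 + (5 + Q) = 12 + Q)
R(s, O) = 22 (R(s, O) = 2 + (12 + 8) = 2 + 20 = 22)
(-129118/103383 + R(91, 458)/248928) + 492887 = (-129118/103383 + 22/248928) + 492887 = (-129118*1/103383 + 22*(1/248928)) + 492887 = (-129118/103383 + 11/124464) + 492887 = -5356468513/4289153904 + 492887 = 2114062843812335/4289153904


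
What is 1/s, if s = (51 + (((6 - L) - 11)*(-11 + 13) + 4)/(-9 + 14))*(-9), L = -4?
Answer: -5/2313 ≈ -0.0021617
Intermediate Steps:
s = -2313/5 (s = (51 + (((6 - 1*(-4)) - 11)*(-11 + 13) + 4)/(-9 + 14))*(-9) = (51 + (((6 + 4) - 11)*2 + 4)/5)*(-9) = (51 + ((10 - 11)*2 + 4)*(1/5))*(-9) = (51 + (-1*2 + 4)*(1/5))*(-9) = (51 + (-2 + 4)*(1/5))*(-9) = (51 + 2*(1/5))*(-9) = (51 + 2/5)*(-9) = (257/5)*(-9) = -2313/5 ≈ -462.60)
1/s = 1/(-2313/5) = -5/2313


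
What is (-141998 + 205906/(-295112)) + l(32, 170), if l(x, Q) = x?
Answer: -20948038049/147556 ≈ -1.4197e+5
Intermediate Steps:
(-141998 + 205906/(-295112)) + l(32, 170) = (-141998 + 205906/(-295112)) + 32 = (-141998 + 205906*(-1/295112)) + 32 = (-141998 - 102953/147556) + 32 = -20952759841/147556 + 32 = -20948038049/147556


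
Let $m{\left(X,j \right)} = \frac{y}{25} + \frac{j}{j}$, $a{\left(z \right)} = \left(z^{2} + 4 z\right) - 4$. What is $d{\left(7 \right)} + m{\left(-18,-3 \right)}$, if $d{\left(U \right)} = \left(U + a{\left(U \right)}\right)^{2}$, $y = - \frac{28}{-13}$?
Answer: $\frac{2080353}{325} \approx 6401.1$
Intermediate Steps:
$y = \frac{28}{13}$ ($y = \left(-28\right) \left(- \frac{1}{13}\right) = \frac{28}{13} \approx 2.1538$)
$a{\left(z \right)} = -4 + z^{2} + 4 z$
$m{\left(X,j \right)} = \frac{353}{325}$ ($m{\left(X,j \right)} = \frac{28}{13 \cdot 25} + \frac{j}{j} = \frac{28}{13} \cdot \frac{1}{25} + 1 = \frac{28}{325} + 1 = \frac{353}{325}$)
$d{\left(U \right)} = \left(-4 + U^{2} + 5 U\right)^{2}$ ($d{\left(U \right)} = \left(U + \left(-4 + U^{2} + 4 U\right)\right)^{2} = \left(-4 + U^{2} + 5 U\right)^{2}$)
$d{\left(7 \right)} + m{\left(-18,-3 \right)} = \left(-4 + 7^{2} + 5 \cdot 7\right)^{2} + \frac{353}{325} = \left(-4 + 49 + 35\right)^{2} + \frac{353}{325} = 80^{2} + \frac{353}{325} = 6400 + \frac{353}{325} = \frac{2080353}{325}$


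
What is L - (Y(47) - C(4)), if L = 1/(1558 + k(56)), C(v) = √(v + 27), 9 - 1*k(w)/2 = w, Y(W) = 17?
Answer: -24887/1464 + √31 ≈ -11.432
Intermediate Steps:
k(w) = 18 - 2*w
C(v) = √(27 + v)
L = 1/1464 (L = 1/(1558 + (18 - 2*56)) = 1/(1558 + (18 - 112)) = 1/(1558 - 94) = 1/1464 ≈ 0.00068306)
L - (Y(47) - C(4)) = 1/1464 - (17 - √(27 + 4)) = 1/1464 - (17 - √31) = 1/1464 + (-17 + √31) = -24887/1464 + √31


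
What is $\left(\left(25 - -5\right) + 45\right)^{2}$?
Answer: $5625$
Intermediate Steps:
$\left(\left(25 - -5\right) + 45\right)^{2} = \left(\left(25 + 5\right) + 45\right)^{2} = \left(30 + 45\right)^{2} = 75^{2} = 5625$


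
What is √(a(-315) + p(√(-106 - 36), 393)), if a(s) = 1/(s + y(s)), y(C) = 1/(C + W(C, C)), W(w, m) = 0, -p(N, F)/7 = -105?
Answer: √7236631064670/99226 ≈ 27.111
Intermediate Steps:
p(N, F) = 735 (p(N, F) = -7*(-105) = 735)
y(C) = 1/C (y(C) = 1/(C + 0) = 1/C)
a(s) = 1/(s + 1/s)
√(a(-315) + p(√(-106 - 36), 393)) = √(-315/(1 + (-315)²) + 735) = √(-315/(1 + 99225) + 735) = √(-315/99226 + 735) = √(72930795/99226) = √7236631064670/99226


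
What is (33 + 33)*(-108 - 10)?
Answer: -7788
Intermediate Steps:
(33 + 33)*(-108 - 10) = 66*(-118) = -7788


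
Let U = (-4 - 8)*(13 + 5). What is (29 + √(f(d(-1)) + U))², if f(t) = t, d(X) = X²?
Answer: (29 + I*√215)² ≈ 626.0 + 850.45*I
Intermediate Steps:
U = -216 (U = -12*18 = -216)
(29 + √(f(d(-1)) + U))² = (29 + √((-1)² - 216))² = (29 + √(1 - 216))² = (29 + √(-215))² = (29 + I*√215)²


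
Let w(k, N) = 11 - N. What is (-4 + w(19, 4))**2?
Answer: 9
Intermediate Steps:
(-4 + w(19, 4))**2 = (-4 + (11 - 1*4))**2 = (-4 + (11 - 4))**2 = (-4 + 7)**2 = 3**2 = 9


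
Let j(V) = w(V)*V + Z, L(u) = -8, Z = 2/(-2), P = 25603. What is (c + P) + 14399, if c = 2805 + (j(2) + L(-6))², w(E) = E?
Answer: 42832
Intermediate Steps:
Z = -1 (Z = 2*(-½) = -1)
j(V) = -1 + V² (j(V) = V*V - 1 = V² - 1 = -1 + V²)
c = 2830 (c = 2805 + ((-1 + 2²) - 8)² = 2805 + ((-1 + 4) - 8)² = 2805 + (3 - 8)² = 2805 + (-5)² = 2805 + 25 = 2830)
(c + P) + 14399 = (2830 + 25603) + 14399 = 28433 + 14399 = 42832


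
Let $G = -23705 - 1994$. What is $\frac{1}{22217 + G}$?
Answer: $- \frac{1}{3482} \approx -0.00028719$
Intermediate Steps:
$G = -25699$ ($G = -23705 - 1994 = -25699$)
$\frac{1}{22217 + G} = \frac{1}{22217 - 25699} = \frac{1}{-3482} = - \frac{1}{3482}$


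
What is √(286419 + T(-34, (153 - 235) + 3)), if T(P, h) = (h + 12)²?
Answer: 2*√72727 ≈ 539.36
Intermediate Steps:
T(P, h) = (12 + h)²
√(286419 + T(-34, (153 - 235) + 3)) = √(286419 + (12 + ((153 - 235) + 3))²) = √(286419 + (12 + (-82 + 3))²) = √(286419 + (12 - 79)²) = √(286419 + (-67)²) = √(286419 + 4489) = √290908 = 2*√72727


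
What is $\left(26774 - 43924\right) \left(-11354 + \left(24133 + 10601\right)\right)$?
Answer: $-400967000$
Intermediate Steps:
$\left(26774 - 43924\right) \left(-11354 + \left(24133 + 10601\right)\right) = - 17150 \left(-11354 + 34734\right) = \left(-17150\right) 23380 = -400967000$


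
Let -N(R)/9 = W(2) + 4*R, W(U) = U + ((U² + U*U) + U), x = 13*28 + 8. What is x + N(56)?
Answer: -1752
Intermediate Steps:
x = 372 (x = 364 + 8 = 372)
W(U) = 2*U + 2*U² (W(U) = U + ((U² + U²) + U) = U + (2*U² + U) = U + (U + 2*U²) = 2*U + 2*U²)
N(R) = -108 - 36*R (N(R) = -9*(2*2*(1 + 2) + 4*R) = -9*(2*2*3 + 4*R) = -9*(12 + 4*R) = -108 - 36*R)
x + N(56) = 372 + (-108 - 36*56) = 372 + (-108 - 2016) = 372 - 2124 = -1752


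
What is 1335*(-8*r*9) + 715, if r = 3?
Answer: -287645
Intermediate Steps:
1335*(-8*r*9) + 715 = 1335*(-8*3*9) + 715 = 1335*(-24*9) + 715 = 1335*(-216) + 715 = -288360 + 715 = -287645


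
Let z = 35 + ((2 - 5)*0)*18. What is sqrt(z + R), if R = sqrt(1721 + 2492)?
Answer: sqrt(35 + sqrt(4213)) ≈ 9.9954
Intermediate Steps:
z = 35 (z = 35 - 3*0*18 = 35 + 0*18 = 35 + 0 = 35)
R = sqrt(4213) ≈ 64.908
sqrt(z + R) = sqrt(35 + sqrt(4213))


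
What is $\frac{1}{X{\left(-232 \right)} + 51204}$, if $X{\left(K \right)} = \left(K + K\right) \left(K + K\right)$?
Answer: $\frac{1}{266500} \approx 3.7523 \cdot 10^{-6}$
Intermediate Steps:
$X{\left(K \right)} = 4 K^{2}$ ($X{\left(K \right)} = 2 K 2 K = 4 K^{2}$)
$\frac{1}{X{\left(-232 \right)} + 51204} = \frac{1}{4 \left(-232\right)^{2} + 51204} = \frac{1}{4 \cdot 53824 + 51204} = \frac{1}{215296 + 51204} = \frac{1}{266500}$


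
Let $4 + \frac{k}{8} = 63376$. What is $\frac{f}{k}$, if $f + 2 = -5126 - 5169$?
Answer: $- \frac{10297}{506976} \approx -0.020311$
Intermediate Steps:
$f = -10297$ ($f = -2 - 10295 = -10297$)
$k = 506976$ ($k = -32 + 8 \cdot 63376 = -32 + 507008 = 506976$)
$\frac{f}{k} = - \frac{10297}{506976}$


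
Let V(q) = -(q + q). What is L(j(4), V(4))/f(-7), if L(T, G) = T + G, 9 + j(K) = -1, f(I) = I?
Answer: 18/7 ≈ 2.5714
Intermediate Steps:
j(K) = -10 (j(K) = -9 - 1 = -10)
V(q) = -2*q
L(T, G) = G + T
L(j(4), V(4))/f(-7) = (-2*4 - 10)/(-7) = (-8 - 10)*(-⅐) = -18*(-⅐) = 18/7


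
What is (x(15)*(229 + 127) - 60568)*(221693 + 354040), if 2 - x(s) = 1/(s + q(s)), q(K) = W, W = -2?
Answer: -448198928772/13 ≈ -3.4477e+10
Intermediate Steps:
q(K) = -2
x(s) = 2 - 1/(-2 + s) (x(s) = 2 - 1/(s - 2) = 2 - 1/(-2 + s))
(x(15)*(229 + 127) - 60568)*(221693 + 354040) = (((-5 + 2*15)/(-2 + 15))*(229 + 127) - 60568)*(221693 + 354040) = (((-5 + 30)/13)*356 - 60568)*575733 = (((1/13)*25)*356 - 60568)*575733 = ((25/13)*356 - 60568)*575733 = (8900/13 - 60568)*575733 = -778484/13*575733 = -448198928772/13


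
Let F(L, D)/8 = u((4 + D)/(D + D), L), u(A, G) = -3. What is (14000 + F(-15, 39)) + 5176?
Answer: 19152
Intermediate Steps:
F(L, D) = -24 (F(L, D) = 8*(-3) = -24)
(14000 + F(-15, 39)) + 5176 = (14000 - 24) + 5176 = 13976 + 5176 = 19152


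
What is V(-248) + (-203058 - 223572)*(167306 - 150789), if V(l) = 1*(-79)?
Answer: -7046647789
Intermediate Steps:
V(l) = -79
V(-248) + (-203058 - 223572)*(167306 - 150789) = -79 + (-203058 - 223572)*(167306 - 150789) = -79 - 426630*16517 = -79 - 7046647710 = -7046647789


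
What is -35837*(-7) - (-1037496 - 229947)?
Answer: 1518302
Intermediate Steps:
-35837*(-7) - (-1037496 - 229947) = 250859 - 1*(-1267443) = 250859 + 1267443 = 1518302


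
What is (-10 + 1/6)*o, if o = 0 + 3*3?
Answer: -177/2 ≈ -88.500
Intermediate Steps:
o = 9 (o = 0 + 9 = 9)
(-10 + 1/6)*o = (-10 + 1/6)*9 = -59/6*9 = -177/2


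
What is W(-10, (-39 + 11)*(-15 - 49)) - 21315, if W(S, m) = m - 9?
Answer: -19532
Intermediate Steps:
W(S, m) = -9 + m
W(-10, (-39 + 11)*(-15 - 49)) - 21315 = (-9 + (-39 + 11)*(-15 - 49)) - 21315 = (-9 - 28*(-64)) - 21315 = (-9 + 1792) - 21315 = 1783 - 21315 = -19532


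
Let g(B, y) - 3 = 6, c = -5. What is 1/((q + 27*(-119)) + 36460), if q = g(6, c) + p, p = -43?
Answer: 1/33213 ≈ 3.0109e-5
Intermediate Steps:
g(B, y) = 9 (g(B, y) = 3 + 6 = 9)
q = -34 (q = 9 - 43 = -34)
1/((q + 27*(-119)) + 36460) = 1/((-34 + 27*(-119)) + 36460) = 1/((-34 - 3213) + 36460) = 1/(-3247 + 36460) = 1/33213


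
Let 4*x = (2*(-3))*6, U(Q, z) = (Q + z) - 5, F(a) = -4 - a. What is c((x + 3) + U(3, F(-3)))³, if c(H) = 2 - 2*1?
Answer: 0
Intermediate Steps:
U(Q, z) = -5 + Q + z
x = -9 (x = ((2*(-3))*6)/4 = (-6*6)/4 = (¼)*(-36) = -9)
c(H) = 0 (c(H) = 2 - 2 = 0)
c((x + 3) + U(3, F(-3)))³ = 0³ = 0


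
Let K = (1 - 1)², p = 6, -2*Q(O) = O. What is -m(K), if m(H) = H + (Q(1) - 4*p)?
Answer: 49/2 ≈ 24.500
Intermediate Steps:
Q(O) = -O/2
K = 0 (K = 0² = 0)
m(H) = -49/2 + H (m(H) = H + (-½*1 - 4*6) = H + (-½ - 24) = H - 49/2 = -49/2 + H)
-m(K) = -(-49/2 + 0) = -1*(-49/2) = 49/2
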